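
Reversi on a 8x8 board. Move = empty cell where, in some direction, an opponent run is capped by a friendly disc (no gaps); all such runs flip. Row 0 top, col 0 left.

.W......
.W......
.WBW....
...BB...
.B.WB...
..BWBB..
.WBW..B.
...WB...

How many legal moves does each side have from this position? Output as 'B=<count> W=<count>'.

-- B to move --
(0,0): flips 1 -> legal
(0,2): no bracket -> illegal
(1,0): no bracket -> illegal
(1,2): flips 1 -> legal
(1,3): flips 1 -> legal
(1,4): no bracket -> illegal
(2,0): flips 1 -> legal
(2,4): flips 1 -> legal
(3,0): no bracket -> illegal
(3,1): no bracket -> illegal
(3,2): flips 1 -> legal
(4,2): flips 1 -> legal
(5,0): no bracket -> illegal
(5,1): no bracket -> illegal
(6,0): flips 1 -> legal
(6,4): flips 1 -> legal
(7,0): flips 1 -> legal
(7,1): no bracket -> illegal
(7,2): flips 2 -> legal
B mobility = 11
-- W to move --
(1,2): no bracket -> illegal
(1,3): no bracket -> illegal
(2,4): no bracket -> illegal
(2,5): flips 1 -> legal
(3,0): flips 2 -> legal
(3,1): no bracket -> illegal
(3,2): no bracket -> illegal
(3,5): flips 1 -> legal
(4,0): no bracket -> illegal
(4,2): no bracket -> illegal
(4,5): flips 3 -> legal
(4,6): no bracket -> illegal
(5,0): no bracket -> illegal
(5,1): flips 2 -> legal
(5,6): flips 2 -> legal
(5,7): no bracket -> illegal
(6,4): no bracket -> illegal
(6,5): flips 1 -> legal
(6,7): no bracket -> illegal
(7,1): flips 1 -> legal
(7,2): no bracket -> illegal
(7,5): flips 1 -> legal
(7,6): no bracket -> illegal
(7,7): flips 5 -> legal
W mobility = 10

Answer: B=11 W=10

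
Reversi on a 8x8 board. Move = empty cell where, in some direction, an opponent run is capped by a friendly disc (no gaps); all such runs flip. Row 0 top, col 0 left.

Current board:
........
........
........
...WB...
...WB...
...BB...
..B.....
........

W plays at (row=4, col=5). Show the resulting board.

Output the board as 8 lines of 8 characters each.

Place W at (4,5); scan 8 dirs for brackets.
Dir NW: opp run (3,4), next='.' -> no flip
Dir N: first cell '.' (not opp) -> no flip
Dir NE: first cell '.' (not opp) -> no flip
Dir W: opp run (4,4) capped by W -> flip
Dir E: first cell '.' (not opp) -> no flip
Dir SW: opp run (5,4), next='.' -> no flip
Dir S: first cell '.' (not opp) -> no flip
Dir SE: first cell '.' (not opp) -> no flip
All flips: (4,4)

Answer: ........
........
........
...WB...
...WWW..
...BB...
..B.....
........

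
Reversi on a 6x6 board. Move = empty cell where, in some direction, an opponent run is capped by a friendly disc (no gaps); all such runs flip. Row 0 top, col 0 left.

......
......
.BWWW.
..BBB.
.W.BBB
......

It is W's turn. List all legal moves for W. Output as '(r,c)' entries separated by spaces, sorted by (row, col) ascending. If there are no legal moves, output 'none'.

(1,0): no bracket -> illegal
(1,1): no bracket -> illegal
(1,2): no bracket -> illegal
(2,0): flips 1 -> legal
(2,5): no bracket -> illegal
(3,0): no bracket -> illegal
(3,1): no bracket -> illegal
(3,5): no bracket -> illegal
(4,2): flips 2 -> legal
(5,2): no bracket -> illegal
(5,3): flips 2 -> legal
(5,4): flips 2 -> legal
(5,5): flips 2 -> legal

Answer: (2,0) (4,2) (5,3) (5,4) (5,5)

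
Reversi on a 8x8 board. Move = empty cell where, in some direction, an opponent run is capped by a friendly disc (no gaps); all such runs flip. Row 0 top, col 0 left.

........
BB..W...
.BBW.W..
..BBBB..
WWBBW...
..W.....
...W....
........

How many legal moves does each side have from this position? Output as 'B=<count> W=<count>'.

Answer: B=13 W=7

Derivation:
-- B to move --
(0,3): no bracket -> illegal
(0,4): no bracket -> illegal
(0,5): flips 2 -> legal
(1,2): flips 1 -> legal
(1,3): flips 1 -> legal
(1,5): flips 1 -> legal
(1,6): flips 1 -> legal
(2,4): flips 1 -> legal
(2,6): no bracket -> illegal
(3,0): no bracket -> illegal
(3,1): no bracket -> illegal
(3,6): no bracket -> illegal
(4,5): flips 1 -> legal
(5,0): flips 1 -> legal
(5,1): no bracket -> illegal
(5,3): flips 1 -> legal
(5,4): flips 1 -> legal
(5,5): flips 1 -> legal
(6,1): flips 1 -> legal
(6,2): flips 1 -> legal
(6,4): no bracket -> illegal
(7,2): no bracket -> illegal
(7,3): no bracket -> illegal
(7,4): no bracket -> illegal
B mobility = 13
-- W to move --
(0,0): flips 3 -> legal
(0,1): no bracket -> illegal
(0,2): no bracket -> illegal
(1,2): flips 3 -> legal
(1,3): no bracket -> illegal
(2,0): flips 2 -> legal
(2,4): flips 1 -> legal
(2,6): flips 1 -> legal
(3,0): no bracket -> illegal
(3,1): no bracket -> illegal
(3,6): no bracket -> illegal
(4,5): flips 2 -> legal
(4,6): no bracket -> illegal
(5,1): no bracket -> illegal
(5,3): flips 2 -> legal
(5,4): no bracket -> illegal
W mobility = 7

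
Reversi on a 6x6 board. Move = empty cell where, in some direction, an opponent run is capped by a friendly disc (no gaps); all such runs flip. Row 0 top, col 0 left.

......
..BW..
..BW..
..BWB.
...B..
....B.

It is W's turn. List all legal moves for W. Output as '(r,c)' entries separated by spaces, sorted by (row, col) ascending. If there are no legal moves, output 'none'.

Answer: (0,1) (1,1) (2,1) (3,1) (3,5) (4,1) (4,5) (5,3)

Derivation:
(0,1): flips 1 -> legal
(0,2): no bracket -> illegal
(0,3): no bracket -> illegal
(1,1): flips 2 -> legal
(2,1): flips 1 -> legal
(2,4): no bracket -> illegal
(2,5): no bracket -> illegal
(3,1): flips 2 -> legal
(3,5): flips 1 -> legal
(4,1): flips 1 -> legal
(4,2): no bracket -> illegal
(4,4): no bracket -> illegal
(4,5): flips 1 -> legal
(5,2): no bracket -> illegal
(5,3): flips 1 -> legal
(5,5): no bracket -> illegal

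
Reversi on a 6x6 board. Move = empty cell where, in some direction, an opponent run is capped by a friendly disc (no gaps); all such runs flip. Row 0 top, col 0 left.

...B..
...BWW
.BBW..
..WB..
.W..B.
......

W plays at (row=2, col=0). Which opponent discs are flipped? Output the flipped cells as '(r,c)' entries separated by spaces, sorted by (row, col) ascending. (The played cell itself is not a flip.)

Answer: (2,1) (2,2)

Derivation:
Dir NW: edge -> no flip
Dir N: first cell '.' (not opp) -> no flip
Dir NE: first cell '.' (not opp) -> no flip
Dir W: edge -> no flip
Dir E: opp run (2,1) (2,2) capped by W -> flip
Dir SW: edge -> no flip
Dir S: first cell '.' (not opp) -> no flip
Dir SE: first cell '.' (not opp) -> no flip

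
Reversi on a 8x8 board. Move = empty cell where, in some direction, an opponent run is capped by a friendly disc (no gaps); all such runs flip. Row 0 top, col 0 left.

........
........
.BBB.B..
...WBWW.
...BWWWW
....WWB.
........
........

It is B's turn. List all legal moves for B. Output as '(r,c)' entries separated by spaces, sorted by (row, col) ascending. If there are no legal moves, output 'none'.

Answer: (2,6) (3,2) (3,7) (5,3) (6,4) (6,5) (6,6)

Derivation:
(2,4): no bracket -> illegal
(2,6): flips 2 -> legal
(2,7): no bracket -> illegal
(3,2): flips 1 -> legal
(3,7): flips 2 -> legal
(4,2): no bracket -> illegal
(5,3): flips 2 -> legal
(5,7): no bracket -> illegal
(6,3): no bracket -> illegal
(6,4): flips 2 -> legal
(6,5): flips 4 -> legal
(6,6): flips 3 -> legal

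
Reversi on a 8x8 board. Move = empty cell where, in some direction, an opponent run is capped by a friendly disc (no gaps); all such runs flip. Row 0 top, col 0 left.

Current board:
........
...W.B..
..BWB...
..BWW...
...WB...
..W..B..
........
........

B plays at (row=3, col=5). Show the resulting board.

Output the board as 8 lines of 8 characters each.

Answer: ........
...W.B..
..BWB...
..BBBB..
...WB...
..W..B..
........
........

Derivation:
Place B at (3,5); scan 8 dirs for brackets.
Dir NW: first cell 'B' (not opp) -> no flip
Dir N: first cell '.' (not opp) -> no flip
Dir NE: first cell '.' (not opp) -> no flip
Dir W: opp run (3,4) (3,3) capped by B -> flip
Dir E: first cell '.' (not opp) -> no flip
Dir SW: first cell 'B' (not opp) -> no flip
Dir S: first cell '.' (not opp) -> no flip
Dir SE: first cell '.' (not opp) -> no flip
All flips: (3,3) (3,4)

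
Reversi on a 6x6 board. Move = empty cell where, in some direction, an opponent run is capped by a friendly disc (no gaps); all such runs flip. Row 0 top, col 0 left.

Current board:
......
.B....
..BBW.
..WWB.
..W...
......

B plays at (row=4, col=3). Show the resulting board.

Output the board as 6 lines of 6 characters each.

Answer: ......
.B....
..BBW.
..WBB.
..WB..
......

Derivation:
Place B at (4,3); scan 8 dirs for brackets.
Dir NW: opp run (3,2), next='.' -> no flip
Dir N: opp run (3,3) capped by B -> flip
Dir NE: first cell 'B' (not opp) -> no flip
Dir W: opp run (4,2), next='.' -> no flip
Dir E: first cell '.' (not opp) -> no flip
Dir SW: first cell '.' (not opp) -> no flip
Dir S: first cell '.' (not opp) -> no flip
Dir SE: first cell '.' (not opp) -> no flip
All flips: (3,3)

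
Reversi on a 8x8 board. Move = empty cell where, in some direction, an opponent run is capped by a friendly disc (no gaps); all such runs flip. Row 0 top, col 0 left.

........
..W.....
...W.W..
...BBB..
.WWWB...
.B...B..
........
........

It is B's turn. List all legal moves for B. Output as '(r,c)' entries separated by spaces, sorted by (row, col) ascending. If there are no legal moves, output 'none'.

Answer: (0,1) (1,3) (1,5) (1,6) (3,1) (4,0) (5,2) (5,3)

Derivation:
(0,1): flips 2 -> legal
(0,2): no bracket -> illegal
(0,3): no bracket -> illegal
(1,1): no bracket -> illegal
(1,3): flips 1 -> legal
(1,4): no bracket -> illegal
(1,5): flips 1 -> legal
(1,6): flips 1 -> legal
(2,1): no bracket -> illegal
(2,2): no bracket -> illegal
(2,4): no bracket -> illegal
(2,6): no bracket -> illegal
(3,0): no bracket -> illegal
(3,1): flips 1 -> legal
(3,2): no bracket -> illegal
(3,6): no bracket -> illegal
(4,0): flips 3 -> legal
(5,0): no bracket -> illegal
(5,2): flips 1 -> legal
(5,3): flips 1 -> legal
(5,4): no bracket -> illegal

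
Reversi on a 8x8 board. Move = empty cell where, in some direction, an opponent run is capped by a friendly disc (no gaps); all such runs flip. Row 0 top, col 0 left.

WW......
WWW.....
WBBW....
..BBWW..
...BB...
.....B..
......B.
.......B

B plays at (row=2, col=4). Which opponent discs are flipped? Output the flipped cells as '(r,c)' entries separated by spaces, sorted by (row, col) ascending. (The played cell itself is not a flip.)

Answer: (2,3) (3,4)

Derivation:
Dir NW: first cell '.' (not opp) -> no flip
Dir N: first cell '.' (not opp) -> no flip
Dir NE: first cell '.' (not opp) -> no flip
Dir W: opp run (2,3) capped by B -> flip
Dir E: first cell '.' (not opp) -> no flip
Dir SW: first cell 'B' (not opp) -> no flip
Dir S: opp run (3,4) capped by B -> flip
Dir SE: opp run (3,5), next='.' -> no flip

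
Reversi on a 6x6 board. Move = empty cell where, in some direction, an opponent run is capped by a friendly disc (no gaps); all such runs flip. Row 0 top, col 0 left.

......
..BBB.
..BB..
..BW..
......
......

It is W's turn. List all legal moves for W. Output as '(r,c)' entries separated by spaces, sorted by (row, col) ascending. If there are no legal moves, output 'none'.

Answer: (0,3) (1,1) (3,1)

Derivation:
(0,1): no bracket -> illegal
(0,2): no bracket -> illegal
(0,3): flips 2 -> legal
(0,4): no bracket -> illegal
(0,5): no bracket -> illegal
(1,1): flips 1 -> legal
(1,5): no bracket -> illegal
(2,1): no bracket -> illegal
(2,4): no bracket -> illegal
(2,5): no bracket -> illegal
(3,1): flips 1 -> legal
(3,4): no bracket -> illegal
(4,1): no bracket -> illegal
(4,2): no bracket -> illegal
(4,3): no bracket -> illegal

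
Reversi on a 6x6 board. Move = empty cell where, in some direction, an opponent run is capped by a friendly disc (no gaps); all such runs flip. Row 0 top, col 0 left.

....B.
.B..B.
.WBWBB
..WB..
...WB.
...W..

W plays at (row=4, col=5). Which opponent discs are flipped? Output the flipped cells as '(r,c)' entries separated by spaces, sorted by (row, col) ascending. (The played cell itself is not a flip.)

Answer: (4,4)

Derivation:
Dir NW: first cell '.' (not opp) -> no flip
Dir N: first cell '.' (not opp) -> no flip
Dir NE: edge -> no flip
Dir W: opp run (4,4) capped by W -> flip
Dir E: edge -> no flip
Dir SW: first cell '.' (not opp) -> no flip
Dir S: first cell '.' (not opp) -> no flip
Dir SE: edge -> no flip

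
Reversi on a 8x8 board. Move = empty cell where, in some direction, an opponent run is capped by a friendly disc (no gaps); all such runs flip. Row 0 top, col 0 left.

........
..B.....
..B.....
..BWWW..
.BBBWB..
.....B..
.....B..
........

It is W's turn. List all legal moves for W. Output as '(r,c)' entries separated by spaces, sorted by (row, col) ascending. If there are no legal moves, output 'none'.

(0,1): no bracket -> illegal
(0,2): no bracket -> illegal
(0,3): no bracket -> illegal
(1,1): flips 1 -> legal
(1,3): no bracket -> illegal
(2,1): no bracket -> illegal
(2,3): no bracket -> illegal
(3,0): no bracket -> illegal
(3,1): flips 1 -> legal
(3,6): no bracket -> illegal
(4,0): flips 3 -> legal
(4,6): flips 1 -> legal
(5,0): no bracket -> illegal
(5,1): flips 1 -> legal
(5,2): flips 1 -> legal
(5,3): flips 1 -> legal
(5,4): no bracket -> illegal
(5,6): flips 1 -> legal
(6,4): no bracket -> illegal
(6,6): flips 1 -> legal
(7,4): no bracket -> illegal
(7,5): flips 3 -> legal
(7,6): no bracket -> illegal

Answer: (1,1) (3,1) (4,0) (4,6) (5,1) (5,2) (5,3) (5,6) (6,6) (7,5)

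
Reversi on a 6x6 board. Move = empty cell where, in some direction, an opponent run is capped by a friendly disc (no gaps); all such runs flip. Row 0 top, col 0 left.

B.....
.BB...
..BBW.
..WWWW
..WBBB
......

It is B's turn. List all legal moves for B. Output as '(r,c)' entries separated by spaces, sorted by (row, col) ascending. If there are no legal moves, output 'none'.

Answer: (1,4) (2,1) (2,5) (4,1) (5,2)

Derivation:
(1,3): no bracket -> illegal
(1,4): flips 2 -> legal
(1,5): no bracket -> illegal
(2,1): flips 1 -> legal
(2,5): flips 3 -> legal
(3,1): no bracket -> illegal
(4,1): flips 2 -> legal
(5,1): no bracket -> illegal
(5,2): flips 2 -> legal
(5,3): no bracket -> illegal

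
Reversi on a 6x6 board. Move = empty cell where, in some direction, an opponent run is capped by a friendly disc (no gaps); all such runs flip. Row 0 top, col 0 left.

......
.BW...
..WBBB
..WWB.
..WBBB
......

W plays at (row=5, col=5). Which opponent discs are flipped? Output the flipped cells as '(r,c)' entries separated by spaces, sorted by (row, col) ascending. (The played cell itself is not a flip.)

Dir NW: opp run (4,4) capped by W -> flip
Dir N: opp run (4,5), next='.' -> no flip
Dir NE: edge -> no flip
Dir W: first cell '.' (not opp) -> no flip
Dir E: edge -> no flip
Dir SW: edge -> no flip
Dir S: edge -> no flip
Dir SE: edge -> no flip

Answer: (4,4)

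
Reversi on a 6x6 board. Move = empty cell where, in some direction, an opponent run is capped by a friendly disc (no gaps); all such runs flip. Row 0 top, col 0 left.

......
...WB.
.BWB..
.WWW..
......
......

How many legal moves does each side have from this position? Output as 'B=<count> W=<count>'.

Answer: B=4 W=6

Derivation:
-- B to move --
(0,2): no bracket -> illegal
(0,3): flips 1 -> legal
(0,4): no bracket -> illegal
(1,1): no bracket -> illegal
(1,2): flips 1 -> legal
(2,0): no bracket -> illegal
(2,4): no bracket -> illegal
(3,0): no bracket -> illegal
(3,4): no bracket -> illegal
(4,0): no bracket -> illegal
(4,1): flips 2 -> legal
(4,2): no bracket -> illegal
(4,3): flips 2 -> legal
(4,4): no bracket -> illegal
B mobility = 4
-- W to move --
(0,3): no bracket -> illegal
(0,4): no bracket -> illegal
(0,5): flips 2 -> legal
(1,0): flips 1 -> legal
(1,1): flips 1 -> legal
(1,2): no bracket -> illegal
(1,5): flips 1 -> legal
(2,0): flips 1 -> legal
(2,4): flips 1 -> legal
(2,5): no bracket -> illegal
(3,0): no bracket -> illegal
(3,4): no bracket -> illegal
W mobility = 6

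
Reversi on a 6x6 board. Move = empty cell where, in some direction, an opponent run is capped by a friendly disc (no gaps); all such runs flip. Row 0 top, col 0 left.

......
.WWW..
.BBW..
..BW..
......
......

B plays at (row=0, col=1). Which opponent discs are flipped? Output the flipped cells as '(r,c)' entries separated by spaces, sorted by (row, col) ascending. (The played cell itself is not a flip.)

Dir NW: edge -> no flip
Dir N: edge -> no flip
Dir NE: edge -> no flip
Dir W: first cell '.' (not opp) -> no flip
Dir E: first cell '.' (not opp) -> no flip
Dir SW: first cell '.' (not opp) -> no flip
Dir S: opp run (1,1) capped by B -> flip
Dir SE: opp run (1,2) (2,3), next='.' -> no flip

Answer: (1,1)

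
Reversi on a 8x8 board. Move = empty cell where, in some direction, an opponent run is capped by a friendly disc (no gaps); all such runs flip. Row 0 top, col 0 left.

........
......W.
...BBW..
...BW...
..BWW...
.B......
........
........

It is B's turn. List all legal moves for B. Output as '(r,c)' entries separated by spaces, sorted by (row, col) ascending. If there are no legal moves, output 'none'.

Answer: (2,6) (3,5) (4,5) (5,3) (5,4) (5,5)

Derivation:
(0,5): no bracket -> illegal
(0,6): no bracket -> illegal
(0,7): no bracket -> illegal
(1,4): no bracket -> illegal
(1,5): no bracket -> illegal
(1,7): no bracket -> illegal
(2,6): flips 1 -> legal
(2,7): no bracket -> illegal
(3,2): no bracket -> illegal
(3,5): flips 1 -> legal
(3,6): no bracket -> illegal
(4,5): flips 3 -> legal
(5,2): no bracket -> illegal
(5,3): flips 1 -> legal
(5,4): flips 2 -> legal
(5,5): flips 1 -> legal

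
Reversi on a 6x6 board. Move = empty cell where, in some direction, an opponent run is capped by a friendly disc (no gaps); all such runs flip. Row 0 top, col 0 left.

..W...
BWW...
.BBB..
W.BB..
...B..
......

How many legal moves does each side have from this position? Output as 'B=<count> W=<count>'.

Answer: B=4 W=4

Derivation:
-- B to move --
(0,0): flips 1 -> legal
(0,1): flips 2 -> legal
(0,3): flips 1 -> legal
(1,3): flips 2 -> legal
(2,0): no bracket -> illegal
(3,1): no bracket -> illegal
(4,0): no bracket -> illegal
(4,1): no bracket -> illegal
B mobility = 4
-- W to move --
(0,0): no bracket -> illegal
(0,1): no bracket -> illegal
(1,3): no bracket -> illegal
(1,4): no bracket -> illegal
(2,0): no bracket -> illegal
(2,4): no bracket -> illegal
(3,1): flips 1 -> legal
(3,4): flips 1 -> legal
(4,1): no bracket -> illegal
(4,2): flips 2 -> legal
(4,4): flips 2 -> legal
(5,2): no bracket -> illegal
(5,3): no bracket -> illegal
(5,4): no bracket -> illegal
W mobility = 4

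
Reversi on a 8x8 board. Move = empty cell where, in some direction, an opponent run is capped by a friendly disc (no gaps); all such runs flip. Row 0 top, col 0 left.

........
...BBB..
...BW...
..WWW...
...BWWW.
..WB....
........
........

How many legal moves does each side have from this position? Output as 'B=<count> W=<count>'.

-- B to move --
(2,1): flips 1 -> legal
(2,2): no bracket -> illegal
(2,5): flips 2 -> legal
(3,1): no bracket -> illegal
(3,5): flips 2 -> legal
(3,6): no bracket -> illegal
(3,7): no bracket -> illegal
(4,1): flips 1 -> legal
(4,2): flips 2 -> legal
(4,7): flips 3 -> legal
(5,1): flips 1 -> legal
(5,4): flips 3 -> legal
(5,5): no bracket -> illegal
(5,6): flips 2 -> legal
(5,7): no bracket -> illegal
(6,1): flips 1 -> legal
(6,2): no bracket -> illegal
(6,3): no bracket -> illegal
B mobility = 10
-- W to move --
(0,2): flips 1 -> legal
(0,3): flips 2 -> legal
(0,4): flips 1 -> legal
(0,5): flips 2 -> legal
(0,6): flips 1 -> legal
(1,2): flips 1 -> legal
(1,6): no bracket -> illegal
(2,2): flips 1 -> legal
(2,5): no bracket -> illegal
(2,6): no bracket -> illegal
(4,2): flips 1 -> legal
(5,4): flips 2 -> legal
(6,2): flips 1 -> legal
(6,3): flips 2 -> legal
(6,4): no bracket -> illegal
W mobility = 11

Answer: B=10 W=11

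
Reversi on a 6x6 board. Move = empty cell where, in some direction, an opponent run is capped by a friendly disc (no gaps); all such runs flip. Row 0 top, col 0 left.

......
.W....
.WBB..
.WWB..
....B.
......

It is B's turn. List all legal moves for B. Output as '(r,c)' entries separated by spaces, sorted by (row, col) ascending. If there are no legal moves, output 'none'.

(0,0): flips 1 -> legal
(0,1): no bracket -> illegal
(0,2): no bracket -> illegal
(1,0): no bracket -> illegal
(1,2): no bracket -> illegal
(2,0): flips 1 -> legal
(3,0): flips 2 -> legal
(4,0): flips 1 -> legal
(4,1): flips 1 -> legal
(4,2): flips 1 -> legal
(4,3): no bracket -> illegal

Answer: (0,0) (2,0) (3,0) (4,0) (4,1) (4,2)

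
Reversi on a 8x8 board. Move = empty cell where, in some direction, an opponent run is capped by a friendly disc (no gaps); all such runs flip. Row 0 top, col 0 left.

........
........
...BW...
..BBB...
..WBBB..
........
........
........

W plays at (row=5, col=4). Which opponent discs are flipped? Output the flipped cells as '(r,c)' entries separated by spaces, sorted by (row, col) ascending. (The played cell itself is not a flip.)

Dir NW: opp run (4,3) (3,2), next='.' -> no flip
Dir N: opp run (4,4) (3,4) capped by W -> flip
Dir NE: opp run (4,5), next='.' -> no flip
Dir W: first cell '.' (not opp) -> no flip
Dir E: first cell '.' (not opp) -> no flip
Dir SW: first cell '.' (not opp) -> no flip
Dir S: first cell '.' (not opp) -> no flip
Dir SE: first cell '.' (not opp) -> no flip

Answer: (3,4) (4,4)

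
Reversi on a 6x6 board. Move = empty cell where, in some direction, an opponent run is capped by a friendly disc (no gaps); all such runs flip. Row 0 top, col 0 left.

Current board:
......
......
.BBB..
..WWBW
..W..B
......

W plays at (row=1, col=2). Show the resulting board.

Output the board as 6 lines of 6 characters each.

Place W at (1,2); scan 8 dirs for brackets.
Dir NW: first cell '.' (not opp) -> no flip
Dir N: first cell '.' (not opp) -> no flip
Dir NE: first cell '.' (not opp) -> no flip
Dir W: first cell '.' (not opp) -> no flip
Dir E: first cell '.' (not opp) -> no flip
Dir SW: opp run (2,1), next='.' -> no flip
Dir S: opp run (2,2) capped by W -> flip
Dir SE: opp run (2,3) (3,4) (4,5), next=edge -> no flip
All flips: (2,2)

Answer: ......
..W...
.BWB..
..WWBW
..W..B
......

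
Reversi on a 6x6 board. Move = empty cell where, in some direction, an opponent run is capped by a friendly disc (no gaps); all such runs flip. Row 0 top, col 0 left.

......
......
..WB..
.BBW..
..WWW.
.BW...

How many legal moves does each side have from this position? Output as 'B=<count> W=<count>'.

-- B to move --
(1,1): no bracket -> illegal
(1,2): flips 1 -> legal
(1,3): flips 1 -> legal
(2,1): flips 1 -> legal
(2,4): flips 2 -> legal
(3,4): flips 1 -> legal
(3,5): no bracket -> illegal
(4,1): no bracket -> illegal
(4,5): no bracket -> illegal
(5,3): flips 4 -> legal
(5,4): flips 1 -> legal
(5,5): no bracket -> illegal
B mobility = 7
-- W to move --
(1,2): no bracket -> illegal
(1,3): flips 1 -> legal
(1,4): no bracket -> illegal
(2,0): flips 1 -> legal
(2,1): flips 1 -> legal
(2,4): flips 1 -> legal
(3,0): flips 2 -> legal
(3,4): no bracket -> illegal
(4,0): flips 1 -> legal
(4,1): no bracket -> illegal
(5,0): flips 1 -> legal
W mobility = 7

Answer: B=7 W=7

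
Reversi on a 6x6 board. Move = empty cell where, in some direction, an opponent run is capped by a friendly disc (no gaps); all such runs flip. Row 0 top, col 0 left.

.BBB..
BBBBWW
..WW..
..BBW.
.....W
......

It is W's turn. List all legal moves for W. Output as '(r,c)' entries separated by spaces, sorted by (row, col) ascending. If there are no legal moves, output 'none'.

Answer: (0,0) (0,4) (3,1) (4,1) (4,2) (4,3) (4,4)

Derivation:
(0,0): flips 1 -> legal
(0,4): flips 1 -> legal
(2,0): no bracket -> illegal
(2,1): no bracket -> illegal
(2,4): no bracket -> illegal
(3,1): flips 2 -> legal
(4,1): flips 1 -> legal
(4,2): flips 1 -> legal
(4,3): flips 1 -> legal
(4,4): flips 1 -> legal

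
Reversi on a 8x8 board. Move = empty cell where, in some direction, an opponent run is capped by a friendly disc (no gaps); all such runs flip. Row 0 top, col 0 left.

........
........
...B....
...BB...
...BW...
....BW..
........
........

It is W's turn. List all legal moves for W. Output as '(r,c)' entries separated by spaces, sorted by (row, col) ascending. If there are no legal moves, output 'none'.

Answer: (2,2) (2,4) (4,2) (5,3) (6,4)

Derivation:
(1,2): no bracket -> illegal
(1,3): no bracket -> illegal
(1,4): no bracket -> illegal
(2,2): flips 1 -> legal
(2,4): flips 1 -> legal
(2,5): no bracket -> illegal
(3,2): no bracket -> illegal
(3,5): no bracket -> illegal
(4,2): flips 1 -> legal
(4,5): no bracket -> illegal
(5,2): no bracket -> illegal
(5,3): flips 1 -> legal
(6,3): no bracket -> illegal
(6,4): flips 1 -> legal
(6,5): no bracket -> illegal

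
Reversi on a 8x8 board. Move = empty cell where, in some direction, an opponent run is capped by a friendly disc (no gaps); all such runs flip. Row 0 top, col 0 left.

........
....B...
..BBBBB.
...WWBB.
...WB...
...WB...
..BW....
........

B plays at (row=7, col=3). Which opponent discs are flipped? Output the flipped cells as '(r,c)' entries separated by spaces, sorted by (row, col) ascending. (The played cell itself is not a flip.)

Dir NW: first cell 'B' (not opp) -> no flip
Dir N: opp run (6,3) (5,3) (4,3) (3,3) capped by B -> flip
Dir NE: first cell '.' (not opp) -> no flip
Dir W: first cell '.' (not opp) -> no flip
Dir E: first cell '.' (not opp) -> no flip
Dir SW: edge -> no flip
Dir S: edge -> no flip
Dir SE: edge -> no flip

Answer: (3,3) (4,3) (5,3) (6,3)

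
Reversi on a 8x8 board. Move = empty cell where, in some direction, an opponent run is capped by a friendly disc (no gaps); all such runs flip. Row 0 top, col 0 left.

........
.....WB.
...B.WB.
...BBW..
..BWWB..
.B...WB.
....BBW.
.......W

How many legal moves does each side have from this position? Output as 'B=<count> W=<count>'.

Answer: B=11 W=14

Derivation:
-- B to move --
(0,4): flips 1 -> legal
(0,5): flips 3 -> legal
(0,6): no bracket -> illegal
(1,4): flips 1 -> legal
(2,4): flips 1 -> legal
(3,2): no bracket -> illegal
(3,6): flips 1 -> legal
(4,6): flips 1 -> legal
(5,2): flips 1 -> legal
(5,3): flips 3 -> legal
(5,4): flips 2 -> legal
(5,7): no bracket -> illegal
(6,7): flips 1 -> legal
(7,5): no bracket -> illegal
(7,6): flips 1 -> legal
B mobility = 11
-- W to move --
(0,5): no bracket -> illegal
(0,6): no bracket -> illegal
(0,7): flips 1 -> legal
(1,2): no bracket -> illegal
(1,3): flips 2 -> legal
(1,4): no bracket -> illegal
(1,7): flips 2 -> legal
(2,2): flips 1 -> legal
(2,4): flips 1 -> legal
(2,7): flips 1 -> legal
(3,1): no bracket -> illegal
(3,2): flips 2 -> legal
(3,6): no bracket -> illegal
(3,7): flips 1 -> legal
(4,0): no bracket -> illegal
(4,1): flips 1 -> legal
(4,6): flips 2 -> legal
(4,7): no bracket -> illegal
(5,0): no bracket -> illegal
(5,2): no bracket -> illegal
(5,3): no bracket -> illegal
(5,4): no bracket -> illegal
(5,7): flips 1 -> legal
(6,0): no bracket -> illegal
(6,1): no bracket -> illegal
(6,2): no bracket -> illegal
(6,3): flips 2 -> legal
(6,7): no bracket -> illegal
(7,3): flips 1 -> legal
(7,4): no bracket -> illegal
(7,5): flips 1 -> legal
(7,6): no bracket -> illegal
W mobility = 14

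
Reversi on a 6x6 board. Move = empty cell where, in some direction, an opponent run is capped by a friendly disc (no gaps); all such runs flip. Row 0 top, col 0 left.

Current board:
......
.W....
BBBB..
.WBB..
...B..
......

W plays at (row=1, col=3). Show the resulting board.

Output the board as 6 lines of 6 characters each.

Place W at (1,3); scan 8 dirs for brackets.
Dir NW: first cell '.' (not opp) -> no flip
Dir N: first cell '.' (not opp) -> no flip
Dir NE: first cell '.' (not opp) -> no flip
Dir W: first cell '.' (not opp) -> no flip
Dir E: first cell '.' (not opp) -> no flip
Dir SW: opp run (2,2) capped by W -> flip
Dir S: opp run (2,3) (3,3) (4,3), next='.' -> no flip
Dir SE: first cell '.' (not opp) -> no flip
All flips: (2,2)

Answer: ......
.W.W..
BBWB..
.WBB..
...B..
......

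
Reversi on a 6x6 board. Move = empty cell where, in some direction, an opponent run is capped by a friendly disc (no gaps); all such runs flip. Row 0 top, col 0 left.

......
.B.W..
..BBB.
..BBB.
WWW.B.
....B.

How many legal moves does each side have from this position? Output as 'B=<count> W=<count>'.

-- B to move --
(0,2): flips 1 -> legal
(0,3): flips 1 -> legal
(0,4): flips 1 -> legal
(1,2): no bracket -> illegal
(1,4): no bracket -> illegal
(3,0): no bracket -> illegal
(3,1): no bracket -> illegal
(4,3): no bracket -> illegal
(5,0): flips 1 -> legal
(5,1): flips 1 -> legal
(5,2): flips 1 -> legal
(5,3): no bracket -> illegal
B mobility = 6
-- W to move --
(0,0): no bracket -> illegal
(0,1): no bracket -> illegal
(0,2): no bracket -> illegal
(1,0): no bracket -> illegal
(1,2): flips 2 -> legal
(1,4): flips 2 -> legal
(1,5): flips 2 -> legal
(2,0): no bracket -> illegal
(2,1): no bracket -> illegal
(2,5): no bracket -> illegal
(3,1): flips 1 -> legal
(3,5): flips 1 -> legal
(4,3): flips 2 -> legal
(4,5): no bracket -> illegal
(5,3): no bracket -> illegal
(5,5): no bracket -> illegal
W mobility = 6

Answer: B=6 W=6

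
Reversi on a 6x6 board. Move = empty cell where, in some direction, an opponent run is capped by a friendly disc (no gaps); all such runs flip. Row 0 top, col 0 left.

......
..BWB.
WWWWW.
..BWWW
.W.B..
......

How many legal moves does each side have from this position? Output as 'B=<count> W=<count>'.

-- B to move --
(0,2): no bracket -> illegal
(0,3): flips 3 -> legal
(0,4): no bracket -> illegal
(1,0): flips 1 -> legal
(1,1): no bracket -> illegal
(1,5): no bracket -> illegal
(2,5): flips 1 -> legal
(3,0): flips 1 -> legal
(3,1): no bracket -> illegal
(4,0): no bracket -> illegal
(4,2): no bracket -> illegal
(4,4): flips 2 -> legal
(4,5): flips 2 -> legal
(5,0): flips 1 -> legal
(5,1): no bracket -> illegal
(5,2): no bracket -> illegal
B mobility = 7
-- W to move --
(0,1): flips 1 -> legal
(0,2): flips 1 -> legal
(0,3): flips 1 -> legal
(0,4): flips 1 -> legal
(0,5): flips 1 -> legal
(1,1): flips 1 -> legal
(1,5): flips 1 -> legal
(2,5): no bracket -> illegal
(3,1): flips 1 -> legal
(4,2): flips 1 -> legal
(4,4): no bracket -> illegal
(5,2): flips 1 -> legal
(5,3): flips 1 -> legal
(5,4): flips 2 -> legal
W mobility = 12

Answer: B=7 W=12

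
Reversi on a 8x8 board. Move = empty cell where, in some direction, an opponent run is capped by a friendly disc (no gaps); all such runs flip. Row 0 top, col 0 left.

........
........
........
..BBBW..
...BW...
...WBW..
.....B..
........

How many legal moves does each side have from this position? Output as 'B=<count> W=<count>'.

Answer: B=6 W=7

Derivation:
-- B to move --
(2,4): no bracket -> illegal
(2,5): no bracket -> illegal
(2,6): no bracket -> illegal
(3,6): flips 1 -> legal
(4,2): no bracket -> illegal
(4,5): flips 2 -> legal
(4,6): no bracket -> illegal
(5,2): flips 1 -> legal
(5,6): flips 1 -> legal
(6,2): no bracket -> illegal
(6,3): flips 1 -> legal
(6,4): no bracket -> illegal
(6,6): flips 2 -> legal
B mobility = 6
-- W to move --
(2,1): no bracket -> illegal
(2,2): flips 1 -> legal
(2,3): flips 2 -> legal
(2,4): flips 1 -> legal
(2,5): no bracket -> illegal
(3,1): flips 3 -> legal
(4,1): no bracket -> illegal
(4,2): flips 1 -> legal
(4,5): no bracket -> illegal
(5,2): no bracket -> illegal
(5,6): no bracket -> illegal
(6,3): no bracket -> illegal
(6,4): flips 1 -> legal
(6,6): no bracket -> illegal
(7,4): no bracket -> illegal
(7,5): flips 1 -> legal
(7,6): no bracket -> illegal
W mobility = 7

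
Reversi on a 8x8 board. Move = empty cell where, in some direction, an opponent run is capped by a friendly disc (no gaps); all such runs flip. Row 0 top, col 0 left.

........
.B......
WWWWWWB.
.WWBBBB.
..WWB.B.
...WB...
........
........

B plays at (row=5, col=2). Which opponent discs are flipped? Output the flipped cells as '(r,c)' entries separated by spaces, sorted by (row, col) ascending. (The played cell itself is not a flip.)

Dir NW: first cell '.' (not opp) -> no flip
Dir N: opp run (4,2) (3,2) (2,2), next='.' -> no flip
Dir NE: opp run (4,3) capped by B -> flip
Dir W: first cell '.' (not opp) -> no flip
Dir E: opp run (5,3) capped by B -> flip
Dir SW: first cell '.' (not opp) -> no flip
Dir S: first cell '.' (not opp) -> no flip
Dir SE: first cell '.' (not opp) -> no flip

Answer: (4,3) (5,3)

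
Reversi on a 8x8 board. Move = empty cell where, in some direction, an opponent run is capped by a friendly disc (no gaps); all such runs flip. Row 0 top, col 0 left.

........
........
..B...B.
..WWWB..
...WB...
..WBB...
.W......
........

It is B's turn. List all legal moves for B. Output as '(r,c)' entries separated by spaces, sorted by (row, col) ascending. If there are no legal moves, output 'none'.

(2,1): flips 2 -> legal
(2,3): flips 2 -> legal
(2,4): flips 1 -> legal
(2,5): no bracket -> illegal
(3,1): flips 3 -> legal
(4,1): no bracket -> illegal
(4,2): flips 2 -> legal
(4,5): no bracket -> illegal
(5,0): no bracket -> illegal
(5,1): flips 1 -> legal
(6,0): no bracket -> illegal
(6,2): no bracket -> illegal
(6,3): no bracket -> illegal
(7,0): no bracket -> illegal
(7,1): no bracket -> illegal
(7,2): no bracket -> illegal

Answer: (2,1) (2,3) (2,4) (3,1) (4,2) (5,1)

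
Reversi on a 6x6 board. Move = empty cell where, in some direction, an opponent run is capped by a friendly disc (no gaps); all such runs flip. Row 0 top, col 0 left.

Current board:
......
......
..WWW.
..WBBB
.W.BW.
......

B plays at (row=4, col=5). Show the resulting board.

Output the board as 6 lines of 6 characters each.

Place B at (4,5); scan 8 dirs for brackets.
Dir NW: first cell 'B' (not opp) -> no flip
Dir N: first cell 'B' (not opp) -> no flip
Dir NE: edge -> no flip
Dir W: opp run (4,4) capped by B -> flip
Dir E: edge -> no flip
Dir SW: first cell '.' (not opp) -> no flip
Dir S: first cell '.' (not opp) -> no flip
Dir SE: edge -> no flip
All flips: (4,4)

Answer: ......
......
..WWW.
..WBBB
.W.BBB
......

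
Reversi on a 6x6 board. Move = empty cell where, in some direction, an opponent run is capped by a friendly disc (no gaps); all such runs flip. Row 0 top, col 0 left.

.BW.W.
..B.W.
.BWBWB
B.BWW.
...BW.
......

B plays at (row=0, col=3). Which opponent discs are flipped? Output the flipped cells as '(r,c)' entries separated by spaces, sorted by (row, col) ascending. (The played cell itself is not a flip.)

Dir NW: edge -> no flip
Dir N: edge -> no flip
Dir NE: edge -> no flip
Dir W: opp run (0,2) capped by B -> flip
Dir E: opp run (0,4), next='.' -> no flip
Dir SW: first cell 'B' (not opp) -> no flip
Dir S: first cell '.' (not opp) -> no flip
Dir SE: opp run (1,4) capped by B -> flip

Answer: (0,2) (1,4)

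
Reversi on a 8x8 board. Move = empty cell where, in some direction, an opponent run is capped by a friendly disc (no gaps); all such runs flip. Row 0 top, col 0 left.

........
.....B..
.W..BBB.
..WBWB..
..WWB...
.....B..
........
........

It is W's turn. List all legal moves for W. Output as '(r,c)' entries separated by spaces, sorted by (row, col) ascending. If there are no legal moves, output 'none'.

(0,4): no bracket -> illegal
(0,5): no bracket -> illegal
(0,6): flips 3 -> legal
(1,3): no bracket -> illegal
(1,4): flips 1 -> legal
(1,6): flips 1 -> legal
(1,7): no bracket -> illegal
(2,2): no bracket -> illegal
(2,3): flips 1 -> legal
(2,7): no bracket -> illegal
(3,6): flips 1 -> legal
(3,7): no bracket -> illegal
(4,5): flips 1 -> legal
(4,6): no bracket -> illegal
(5,3): no bracket -> illegal
(5,4): flips 1 -> legal
(5,6): no bracket -> illegal
(6,4): no bracket -> illegal
(6,5): no bracket -> illegal
(6,6): no bracket -> illegal

Answer: (0,6) (1,4) (1,6) (2,3) (3,6) (4,5) (5,4)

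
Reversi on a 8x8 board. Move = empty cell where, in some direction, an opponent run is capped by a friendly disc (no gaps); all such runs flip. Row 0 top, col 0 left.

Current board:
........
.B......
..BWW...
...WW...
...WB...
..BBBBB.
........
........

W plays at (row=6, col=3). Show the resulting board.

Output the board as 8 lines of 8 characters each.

Answer: ........
.B......
..BWW...
...WW...
...WB...
..BWBBB.
...W....
........

Derivation:
Place W at (6,3); scan 8 dirs for brackets.
Dir NW: opp run (5,2), next='.' -> no flip
Dir N: opp run (5,3) capped by W -> flip
Dir NE: opp run (5,4), next='.' -> no flip
Dir W: first cell '.' (not opp) -> no flip
Dir E: first cell '.' (not opp) -> no flip
Dir SW: first cell '.' (not opp) -> no flip
Dir S: first cell '.' (not opp) -> no flip
Dir SE: first cell '.' (not opp) -> no flip
All flips: (5,3)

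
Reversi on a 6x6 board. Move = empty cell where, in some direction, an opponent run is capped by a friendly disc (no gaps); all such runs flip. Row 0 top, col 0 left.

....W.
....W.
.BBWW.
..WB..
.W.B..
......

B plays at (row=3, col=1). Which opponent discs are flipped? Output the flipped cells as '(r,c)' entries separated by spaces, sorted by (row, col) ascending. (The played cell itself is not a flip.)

Answer: (3,2)

Derivation:
Dir NW: first cell '.' (not opp) -> no flip
Dir N: first cell 'B' (not opp) -> no flip
Dir NE: first cell 'B' (not opp) -> no flip
Dir W: first cell '.' (not opp) -> no flip
Dir E: opp run (3,2) capped by B -> flip
Dir SW: first cell '.' (not opp) -> no flip
Dir S: opp run (4,1), next='.' -> no flip
Dir SE: first cell '.' (not opp) -> no flip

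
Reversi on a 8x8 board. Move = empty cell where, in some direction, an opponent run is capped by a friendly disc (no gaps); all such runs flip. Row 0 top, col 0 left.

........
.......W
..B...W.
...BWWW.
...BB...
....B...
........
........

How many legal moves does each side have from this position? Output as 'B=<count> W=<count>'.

-- B to move --
(0,6): no bracket -> illegal
(0,7): no bracket -> illegal
(1,5): no bracket -> illegal
(1,6): no bracket -> illegal
(2,3): no bracket -> illegal
(2,4): flips 1 -> legal
(2,5): flips 1 -> legal
(2,7): no bracket -> illegal
(3,7): flips 3 -> legal
(4,5): no bracket -> illegal
(4,6): no bracket -> illegal
(4,7): no bracket -> illegal
B mobility = 3
-- W to move --
(1,1): no bracket -> illegal
(1,2): no bracket -> illegal
(1,3): no bracket -> illegal
(2,1): no bracket -> illegal
(2,3): no bracket -> illegal
(2,4): no bracket -> illegal
(3,1): no bracket -> illegal
(3,2): flips 1 -> legal
(4,2): no bracket -> illegal
(4,5): no bracket -> illegal
(5,2): flips 1 -> legal
(5,3): flips 1 -> legal
(5,5): no bracket -> illegal
(6,3): no bracket -> illegal
(6,4): flips 2 -> legal
(6,5): no bracket -> illegal
W mobility = 4

Answer: B=3 W=4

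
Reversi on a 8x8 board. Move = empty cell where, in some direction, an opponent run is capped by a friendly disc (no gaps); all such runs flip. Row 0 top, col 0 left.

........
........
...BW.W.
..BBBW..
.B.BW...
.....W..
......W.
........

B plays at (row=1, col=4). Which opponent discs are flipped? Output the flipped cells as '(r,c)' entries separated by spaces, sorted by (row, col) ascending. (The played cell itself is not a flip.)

Dir NW: first cell '.' (not opp) -> no flip
Dir N: first cell '.' (not opp) -> no flip
Dir NE: first cell '.' (not opp) -> no flip
Dir W: first cell '.' (not opp) -> no flip
Dir E: first cell '.' (not opp) -> no flip
Dir SW: first cell 'B' (not opp) -> no flip
Dir S: opp run (2,4) capped by B -> flip
Dir SE: first cell '.' (not opp) -> no flip

Answer: (2,4)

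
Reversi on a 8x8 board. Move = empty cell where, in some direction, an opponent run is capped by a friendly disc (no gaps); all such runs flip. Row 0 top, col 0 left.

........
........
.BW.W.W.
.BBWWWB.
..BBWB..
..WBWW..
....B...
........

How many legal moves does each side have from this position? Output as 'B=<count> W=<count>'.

-- B to move --
(1,1): no bracket -> illegal
(1,2): flips 1 -> legal
(1,3): flips 1 -> legal
(1,4): flips 4 -> legal
(1,5): flips 2 -> legal
(1,6): flips 1 -> legal
(1,7): flips 3 -> legal
(2,3): flips 3 -> legal
(2,5): flips 2 -> legal
(2,7): no bracket -> illegal
(3,7): no bracket -> illegal
(4,1): no bracket -> illegal
(4,6): flips 1 -> legal
(5,1): flips 1 -> legal
(5,6): flips 2 -> legal
(6,1): flips 1 -> legal
(6,2): flips 1 -> legal
(6,3): flips 1 -> legal
(6,5): flips 2 -> legal
(6,6): no bracket -> illegal
B mobility = 15
-- W to move --
(1,0): flips 3 -> legal
(1,1): no bracket -> illegal
(1,2): no bracket -> illegal
(2,0): flips 1 -> legal
(2,3): no bracket -> illegal
(2,5): no bracket -> illegal
(2,7): flips 2 -> legal
(3,0): flips 2 -> legal
(3,7): flips 1 -> legal
(4,0): flips 1 -> legal
(4,1): flips 2 -> legal
(4,6): flips 2 -> legal
(4,7): no bracket -> illegal
(5,1): flips 1 -> legal
(5,6): flips 1 -> legal
(6,2): flips 1 -> legal
(6,3): flips 2 -> legal
(6,5): no bracket -> illegal
(7,3): flips 1 -> legal
(7,4): flips 1 -> legal
(7,5): no bracket -> illegal
W mobility = 14

Answer: B=15 W=14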